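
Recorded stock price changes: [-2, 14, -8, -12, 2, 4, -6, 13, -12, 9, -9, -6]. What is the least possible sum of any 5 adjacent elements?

Each size-5 window and its sum:
-2 14 -8 -12 2 → sum -6
14 -8 -12 2 4 → sum 0
-8 -12 2 4 -6 → sum -20
-12 2 4 -6 13 → sum 1
2 4 -6 13 -12 → sum 1
4 -6 13 -12 9 → sum 8
-6 13 -12 9 -9 → sum -5
13 -12 9 -9 -6 → sum -5
Least of these is -20.

-20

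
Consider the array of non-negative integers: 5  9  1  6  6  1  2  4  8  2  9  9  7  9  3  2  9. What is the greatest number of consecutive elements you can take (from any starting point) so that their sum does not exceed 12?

3

[5] sum 5 len 1
[9] sum 9 len 1
[9, 1] sum 10 len 2
[1, 6] sum 7 len 2
[6, 6] sum 12 len 2
[6, 1] sum 7 len 2
[6, 1, 2] sum 9 len 3
[1, 2, 4] sum 7 len 3
[4, 8] sum 12 len 2
[8, 2] sum 10 len 2
[2, 9] sum 11 len 2
[9] sum 9 len 1
[7] sum 7 len 1
[9] sum 9 len 1
[9, 3] sum 12 len 2
[3, 2] sum 5 len 2
[2, 9] sum 11 len 2
Longest length seen: 3.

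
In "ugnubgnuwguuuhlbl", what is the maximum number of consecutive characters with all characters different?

[u] len 1
[u, g] len 2
[u, g, n] len 3
[g, n, u] len 3
[g, n, u, b] len 4
[n, u, b, g] len 4
[u, b, g, n] len 4
[b, g, n, u] len 4
[b, g, n, u, w] len 5
[n, u, w, g] len 4
[w, g, u] len 3
[u] len 1
[u] len 1
[u, h] len 2
[u, h, l] len 3
[u, h, l, b] len 4
[b, l] len 2
Longest all-distinct length: 5.

5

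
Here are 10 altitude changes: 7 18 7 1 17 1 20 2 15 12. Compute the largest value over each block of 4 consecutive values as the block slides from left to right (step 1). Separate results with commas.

18, 18, 17, 20, 20, 20, 20

Sliding a size-4 window across the 10 values:
(7, 18, 7, 1) → max 18
(18, 7, 1, 17) → max 18
(7, 1, 17, 1) → max 17
(1, 17, 1, 20) → max 20
(17, 1, 20, 2) → max 20
(1, 20, 2, 15) → max 20
(20, 2, 15, 12) → max 20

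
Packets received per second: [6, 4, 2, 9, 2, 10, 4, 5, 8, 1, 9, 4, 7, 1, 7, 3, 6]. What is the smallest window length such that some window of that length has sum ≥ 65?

add 6: running sum 6 < 65
add 4: running sum 10 < 65
add 2: running sum 12 < 65
add 9: running sum 21 < 65
add 2: running sum 23 < 65
add 10: running sum 33 < 65
add 4: running sum 37 < 65
add 5: running sum 42 < 65
add 8: running sum 50 < 65
add 1: running sum 51 < 65
add 9: running sum 60 < 65
add 4: running sum 64 < 65
end 12: [4, 2, 9, 2, 10, 4, 5, 8, 1, 9, 4, 7] sum 65, len 12
end 13: [4, 2, 9, 2, 10, 4, 5, 8, 1, 9, 4, 7, 1] sum 66, len 13
end 14: [9, 2, 10, 4, 5, 8, 1, 9, 4, 7, 1, 7] sum 67, len 12
end 15: [9, 2, 10, 4, 5, 8, 1, 9, 4, 7, 1, 7, 3] sum 70, len 13
end 16: [10, 4, 5, 8, 1, 9, 4, 7, 1, 7, 3, 6] sum 65, len 12
Shortest qualifying length: 12.

12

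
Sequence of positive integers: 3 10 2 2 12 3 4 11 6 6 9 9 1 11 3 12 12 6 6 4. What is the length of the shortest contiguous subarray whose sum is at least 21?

add 3: running sum 3 < 21
add 10: running sum 13 < 21
add 2: running sum 15 < 21
add 2: running sum 17 < 21
add 12: shortest ending here [10, 2, 2, 12] sum 26, len 4
add 3: shortest ending here [10, 2, 2, 12, 3] sum 29, len 5
add 4: shortest ending here [2, 12, 3, 4] sum 21, len 4
add 11: shortest ending here [12, 3, 4, 11] sum 30, len 4
add 6: shortest ending here [4, 11, 6] sum 21, len 3
add 6: shortest ending here [11, 6, 6] sum 23, len 3
add 9: shortest ending here [6, 6, 9] sum 21, len 3
add 9: shortest ending here [6, 9, 9] sum 24, len 3
add 1: shortest ending here [6, 9, 9, 1] sum 25, len 4
add 11: shortest ending here [9, 1, 11] sum 21, len 3
add 3: shortest ending here [9, 1, 11, 3] sum 24, len 4
add 12: shortest ending here [11, 3, 12] sum 26, len 3
add 12: shortest ending here [12, 12] sum 24, len 2
add 6: shortest ending here [12, 12, 6] sum 30, len 3
add 6: shortest ending here [12, 6, 6] sum 24, len 3
add 4: shortest ending here [12, 6, 6, 4] sum 28, len 4
Shortest qualifying length: 2.

2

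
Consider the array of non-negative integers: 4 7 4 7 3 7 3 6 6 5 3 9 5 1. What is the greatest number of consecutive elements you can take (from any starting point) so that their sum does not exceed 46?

9

add 4: [4] sum 4, len 1
add 7: [4, 7] sum 11, len 2
add 4: [4, 7, 4] sum 15, len 3
add 7: [4, 7, 4, 7] sum 22, len 4
add 3: [4, 7, 4, 7, 3] sum 25, len 5
add 7: [4, 7, 4, 7, 3, 7] sum 32, len 6
add 3: [4, 7, 4, 7, 3, 7, 3] sum 35, len 7
add 6: [4, 7, 4, 7, 3, 7, 3, 6] sum 41, len 8
add 6: [7, 4, 7, 3, 7, 3, 6, 6] sum 43, len 8
add 5: [4, 7, 3, 7, 3, 6, 6, 5] sum 41, len 8
add 3: [4, 7, 3, 7, 3, 6, 6, 5, 3] sum 44, len 9
add 9: [3, 7, 3, 6, 6, 5, 3, 9] sum 42, len 8
add 5: [7, 3, 6, 6, 5, 3, 9, 5] sum 44, len 8
add 1: [7, 3, 6, 6, 5, 3, 9, 5, 1] sum 45, len 9
Longest length seen: 9.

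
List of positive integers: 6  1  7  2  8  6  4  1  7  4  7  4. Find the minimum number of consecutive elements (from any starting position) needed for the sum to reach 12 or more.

2

add 6: running sum 6 < 12
add 1: running sum 7 < 12
add 7: shortest ending here [6, 1, 7] sum 14, len 3
add 2: shortest ending here [6, 1, 7, 2] sum 16, len 4
add 8: shortest ending here [7, 2, 8] sum 17, len 3
add 6: shortest ending here [8, 6] sum 14, len 2
add 4: shortest ending here [8, 6, 4] sum 18, len 3
add 1: shortest ending here [8, 6, 4, 1] sum 19, len 4
add 7: shortest ending here [4, 1, 7] sum 12, len 3
add 4: shortest ending here [1, 7, 4] sum 12, len 3
add 7: shortest ending here [7, 4, 7] sum 18, len 3
add 4: shortest ending here [4, 7, 4] sum 15, len 3
Shortest qualifying length: 2.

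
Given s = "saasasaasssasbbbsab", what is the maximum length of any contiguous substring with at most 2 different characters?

13

[s] 1 distinct, len 1
[s, a] 2 distinct, len 2
[s, a, a] 2 distinct, len 3
[s, a, a, s] 2 distinct, len 4
[s, a, a, s, a] 2 distinct, len 5
[s, a, a, s, a, s] 2 distinct, len 6
[s, a, a, s, a, s, a] 2 distinct, len 7
[s, a, a, s, a, s, a, a] 2 distinct, len 8
[s, a, a, s, a, s, a, a, s] 2 distinct, len 9
[s, a, a, s, a, s, a, a, s, s] 2 distinct, len 10
[s, a, a, s, a, s, a, a, s, s, s] 2 distinct, len 11
[s, a, a, s, a, s, a, a, s, s, s, a] 2 distinct, len 12
[s, a, a, s, a, s, a, a, s, s, s, a, s] 2 distinct, len 13
[s, b] 2 distinct, len 2
[s, b, b] 2 distinct, len 3
[s, b, b, b] 2 distinct, len 4
[s, b, b, b, s] 2 distinct, len 5
[s, a] 2 distinct, len 2
[a, b] 2 distinct, len 2
Longest length with ≤2 distinct: 13.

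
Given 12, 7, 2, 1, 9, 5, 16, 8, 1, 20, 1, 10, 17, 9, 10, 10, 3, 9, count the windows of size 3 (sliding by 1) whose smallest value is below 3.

[12, 7, 2] → min 2  < 3 ✓
[7, 2, 1] → min 1  < 3 ✓
[2, 1, 9] → min 1  < 3 ✓
[1, 9, 5] → min 1  < 3 ✓
[9, 5, 16] → min 5
[5, 16, 8] → min 5
[16, 8, 1] → min 1  < 3 ✓
[8, 1, 20] → min 1  < 3 ✓
[1, 20, 1] → min 1  < 3 ✓
[20, 1, 10] → min 1  < 3 ✓
[1, 10, 17] → min 1  < 3 ✓
[10, 17, 9] → min 9
[17, 9, 10] → min 9
[9, 10, 10] → min 9
[10, 10, 3] → min 3
[10, 3, 9] → min 3
9 windows satisfy the condition.

9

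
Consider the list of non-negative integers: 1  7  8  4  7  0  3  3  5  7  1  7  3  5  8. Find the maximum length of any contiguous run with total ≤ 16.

Extend to the right; shrink from the left whenever the sum exceeds 16:
add 1: [1] sum 1, len 1
add 7: [1, 7] sum 8, len 2
add 8: [1, 7, 8] sum 16, len 3
add 4: [8, 4] sum 12, len 2
add 7: [4, 7] sum 11, len 2
add 0: [4, 7, 0] sum 11, len 3
add 3: [4, 7, 0, 3] sum 14, len 4
add 3: [7, 0, 3, 3] sum 13, len 4
add 5: [0, 3, 3, 5] sum 11, len 4
add 7: [3, 5, 7] sum 15, len 3
add 1: [3, 5, 7, 1] sum 16, len 4
add 7: [7, 1, 7] sum 15, len 3
add 3: [1, 7, 3] sum 11, len 3
add 5: [1, 7, 3, 5] sum 16, len 4
add 8: [3, 5, 8] sum 16, len 3
Longest length seen: 4.

4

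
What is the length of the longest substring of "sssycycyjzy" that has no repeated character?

add s: [s] len 1
add s (repeat s, move left end past it): [s] len 1
add s (repeat s, move left end past it): [s] len 1
add y: [s, y] len 2
add c: [s, y, c] len 3
add y (repeat y, move left end past it): [c, y] len 2
add c (repeat c, move left end past it): [y, c] len 2
add y (repeat y, move left end past it): [c, y] len 2
add j: [c, y, j] len 3
add z: [c, y, j, z] len 4
add y (repeat y, move left end past it): [j, z, y] len 3
Longest all-distinct length: 4.

4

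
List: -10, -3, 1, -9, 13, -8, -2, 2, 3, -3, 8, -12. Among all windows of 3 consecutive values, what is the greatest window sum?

8

(-10, -3, 1) → sum -12
(-3, 1, -9) → sum -11
(1, -9, 13) → sum 5
(-9, 13, -8) → sum -4
(13, -8, -2) → sum 3
(-8, -2, 2) → sum -8
(-2, 2, 3) → sum 3
(2, 3, -3) → sum 2
(3, -3, 8) → sum 8
(-3, 8, -12) → sum -7
Greatest of these is 8.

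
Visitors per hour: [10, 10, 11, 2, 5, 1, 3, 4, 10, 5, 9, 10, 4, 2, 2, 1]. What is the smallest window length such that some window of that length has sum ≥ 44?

7

add 10: running sum 10 < 44
add 10: running sum 20 < 44
add 11: running sum 31 < 44
add 2: running sum 33 < 44
add 5: running sum 38 < 44
add 1: running sum 39 < 44
add 3: running sum 42 < 44
add 4: shortest ending here [10, 10, 11, 2, 5, 1, 3, 4] sum 46, len 8
add 10: shortest ending here [10, 11, 2, 5, 1, 3, 4, 10] sum 46, len 8
add 5: shortest ending here [10, 11, 2, 5, 1, 3, 4, 10, 5] sum 51, len 9
add 9: shortest ending here [11, 2, 5, 1, 3, 4, 10, 5, 9] sum 50, len 9
add 10: shortest ending here [5, 1, 3, 4, 10, 5, 9, 10] sum 47, len 8
add 4: shortest ending here [3, 4, 10, 5, 9, 10, 4] sum 45, len 7
add 2: shortest ending here [4, 10, 5, 9, 10, 4, 2] sum 44, len 7
add 2: shortest ending here [4, 10, 5, 9, 10, 4, 2, 2] sum 46, len 8
add 1: shortest ending here [4, 10, 5, 9, 10, 4, 2, 2, 1] sum 47, len 9
Shortest qualifying length: 7.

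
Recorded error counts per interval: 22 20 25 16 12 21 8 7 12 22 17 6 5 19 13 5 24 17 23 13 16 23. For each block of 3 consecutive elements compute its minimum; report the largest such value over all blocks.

[22, 20, 25] → min 20
[20, 25, 16] → min 16
[25, 16, 12] → min 12
[16, 12, 21] → min 12
[12, 21, 8] → min 8
[21, 8, 7] → min 7
[8, 7, 12] → min 7
[7, 12, 22] → min 7
[12, 22, 17] → min 12
[22, 17, 6] → min 6
[17, 6, 5] → min 5
[6, 5, 19] → min 5
[5, 19, 13] → min 5
[19, 13, 5] → min 5
[13, 5, 24] → min 5
[5, 24, 17] → min 5
[24, 17, 23] → min 17
[17, 23, 13] → min 13
[23, 13, 16] → min 13
[13, 16, 23] → min 13
Largest of these is 20.

20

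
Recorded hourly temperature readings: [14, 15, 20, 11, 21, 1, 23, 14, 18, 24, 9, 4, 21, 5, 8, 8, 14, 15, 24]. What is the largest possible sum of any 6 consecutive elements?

101

Each size-6 window and its sum:
[14, 15, 20, 11, 21, 1] → sum 82
[15, 20, 11, 21, 1, 23] → sum 91
[20, 11, 21, 1, 23, 14] → sum 90
[11, 21, 1, 23, 14, 18] → sum 88
[21, 1, 23, 14, 18, 24] → sum 101
[1, 23, 14, 18, 24, 9] → sum 89
[23, 14, 18, 24, 9, 4] → sum 92
[14, 18, 24, 9, 4, 21] → sum 90
[18, 24, 9, 4, 21, 5] → sum 81
[24, 9, 4, 21, 5, 8] → sum 71
[9, 4, 21, 5, 8, 8] → sum 55
[4, 21, 5, 8, 8, 14] → sum 60
[21, 5, 8, 8, 14, 15] → sum 71
[5, 8, 8, 14, 15, 24] → sum 74
Largest of these is 101.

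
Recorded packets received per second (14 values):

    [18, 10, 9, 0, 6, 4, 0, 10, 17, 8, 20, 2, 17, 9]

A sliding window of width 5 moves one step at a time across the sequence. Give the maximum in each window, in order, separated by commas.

18, 10, 9, 10, 17, 17, 20, 20, 20, 20

[18, 10, 9, 0, 6] → max 18
[10, 9, 0, 6, 4] → max 10
[9, 0, 6, 4, 0] → max 9
[0, 6, 4, 0, 10] → max 10
[6, 4, 0, 10, 17] → max 17
[4, 0, 10, 17, 8] → max 17
[0, 10, 17, 8, 20] → max 20
[10, 17, 8, 20, 2] → max 20
[17, 8, 20, 2, 17] → max 20
[8, 20, 2, 17, 9] → max 20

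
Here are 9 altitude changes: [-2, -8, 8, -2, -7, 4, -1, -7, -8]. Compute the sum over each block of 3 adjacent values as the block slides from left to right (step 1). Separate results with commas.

-2 -8 8 → sum -2
-8 8 -2 → sum -2
8 -2 -7 → sum -1
-2 -7 4 → sum -5
-7 4 -1 → sum -4
4 -1 -7 → sum -4
-1 -7 -8 → sum -16

-2, -2, -1, -5, -4, -4, -16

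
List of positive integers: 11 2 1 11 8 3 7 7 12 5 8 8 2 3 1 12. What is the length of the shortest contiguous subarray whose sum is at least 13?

2

add 11: running sum 11 < 13
add 2: shortest ending here [11, 2] sum 13, len 2
add 1: shortest ending here [11, 2, 1] sum 14, len 3
add 11: shortest ending here [2, 1, 11] sum 14, len 3
add 8: shortest ending here [11, 8] sum 19, len 2
add 3: shortest ending here [11, 8, 3] sum 22, len 3
add 7: shortest ending here [8, 3, 7] sum 18, len 3
add 7: shortest ending here [7, 7] sum 14, len 2
add 12: shortest ending here [7, 12] sum 19, len 2
add 5: shortest ending here [12, 5] sum 17, len 2
add 8: shortest ending here [5, 8] sum 13, len 2
add 8: shortest ending here [8, 8] sum 16, len 2
add 2: shortest ending here [8, 8, 2] sum 18, len 3
add 3: shortest ending here [8, 2, 3] sum 13, len 3
add 1: shortest ending here [8, 2, 3, 1] sum 14, len 4
add 12: shortest ending here [1, 12] sum 13, len 2
Shortest qualifying length: 2.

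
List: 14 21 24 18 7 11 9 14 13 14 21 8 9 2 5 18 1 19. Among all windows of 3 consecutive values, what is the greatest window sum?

63

[14, 21, 24] → sum 59
[21, 24, 18] → sum 63
[24, 18, 7] → sum 49
[18, 7, 11] → sum 36
[7, 11, 9] → sum 27
[11, 9, 14] → sum 34
[9, 14, 13] → sum 36
[14, 13, 14] → sum 41
[13, 14, 21] → sum 48
[14, 21, 8] → sum 43
[21, 8, 9] → sum 38
[8, 9, 2] → sum 19
[9, 2, 5] → sum 16
[2, 5, 18] → sum 25
[5, 18, 1] → sum 24
[18, 1, 19] → sum 38
Greatest of these is 63.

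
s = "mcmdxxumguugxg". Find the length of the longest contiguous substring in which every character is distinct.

4

add m: [m] len 1
add c: [m, c] len 2
add m (repeat m, move left end past it): [c, m] len 2
add d: [c, m, d] len 3
add x: [c, m, d, x] len 4
add x (repeat x, move left end past it): [x] len 1
add u: [x, u] len 2
add m: [x, u, m] len 3
add g: [x, u, m, g] len 4
add u (repeat u, move left end past it): [m, g, u] len 3
add u (repeat u, move left end past it): [u] len 1
add g: [u, g] len 2
add x: [u, g, x] len 3
add g (repeat g, move left end past it): [x, g] len 2
Longest all-distinct length: 4.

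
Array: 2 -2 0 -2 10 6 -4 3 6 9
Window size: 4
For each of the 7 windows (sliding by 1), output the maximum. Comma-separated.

(2, -2, 0, -2) → max 2
(-2, 0, -2, 10) → max 10
(0, -2, 10, 6) → max 10
(-2, 10, 6, -4) → max 10
(10, 6, -4, 3) → max 10
(6, -4, 3, 6) → max 6
(-4, 3, 6, 9) → max 9

2, 10, 10, 10, 10, 6, 9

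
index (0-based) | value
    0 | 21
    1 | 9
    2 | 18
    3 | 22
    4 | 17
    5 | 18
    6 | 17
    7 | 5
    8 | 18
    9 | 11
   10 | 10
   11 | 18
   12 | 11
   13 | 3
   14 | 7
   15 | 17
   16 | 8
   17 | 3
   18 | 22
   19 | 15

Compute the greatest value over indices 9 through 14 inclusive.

Elements at indices 9..14: 11, 10, 18, 11, 3, 7
max(11, 10, 18, 11, 3, 7) = 18

18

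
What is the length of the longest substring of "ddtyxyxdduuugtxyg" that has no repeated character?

add d: [d] len 1
add d (repeat d, move left end past it): [d] len 1
add t: [d, t] len 2
add y: [d, t, y] len 3
add x: [d, t, y, x] len 4
add y (repeat y, move left end past it): [x, y] len 2
add x (repeat x, move left end past it): [y, x] len 2
add d: [y, x, d] len 3
add d (repeat d, move left end past it): [d] len 1
add u: [d, u] len 2
add u (repeat u, move left end past it): [u] len 1
add u (repeat u, move left end past it): [u] len 1
add g: [u, g] len 2
add t: [u, g, t] len 3
add x: [u, g, t, x] len 4
add y: [u, g, t, x, y] len 5
add g (repeat g, move left end past it): [t, x, y, g] len 4
Longest all-distinct length: 5.

5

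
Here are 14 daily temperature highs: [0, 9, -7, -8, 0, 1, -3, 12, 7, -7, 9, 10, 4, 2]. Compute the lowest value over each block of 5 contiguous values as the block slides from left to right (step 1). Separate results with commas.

-8, -8, -8, -8, -3, -7, -7, -7, -7, -7

0 9 -7 -8 0 → min -8
9 -7 -8 0 1 → min -8
-7 -8 0 1 -3 → min -8
-8 0 1 -3 12 → min -8
0 1 -3 12 7 → min -3
1 -3 12 7 -7 → min -7
-3 12 7 -7 9 → min -7
12 7 -7 9 10 → min -7
7 -7 9 10 4 → min -7
-7 9 10 4 2 → min -7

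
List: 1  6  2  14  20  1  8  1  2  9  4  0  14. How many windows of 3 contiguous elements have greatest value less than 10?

6

(1, 6, 2) → max 6  < 10 ✓
(6, 2, 14) → max 14
(2, 14, 20) → max 20
(14, 20, 1) → max 20
(20, 1, 8) → max 20
(1, 8, 1) → max 8  < 10 ✓
(8, 1, 2) → max 8  < 10 ✓
(1, 2, 9) → max 9  < 10 ✓
(2, 9, 4) → max 9  < 10 ✓
(9, 4, 0) → max 9  < 10 ✓
(4, 0, 14) → max 14
6 windows satisfy the condition.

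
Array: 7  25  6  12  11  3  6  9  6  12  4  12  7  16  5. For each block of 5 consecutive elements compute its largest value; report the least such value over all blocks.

11

7 25 6 12 11 → max 25
25 6 12 11 3 → max 25
6 12 11 3 6 → max 12
12 11 3 6 9 → max 12
11 3 6 9 6 → max 11
3 6 9 6 12 → max 12
6 9 6 12 4 → max 12
9 6 12 4 12 → max 12
6 12 4 12 7 → max 12
12 4 12 7 16 → max 16
4 12 7 16 5 → max 16
Least of these is 11.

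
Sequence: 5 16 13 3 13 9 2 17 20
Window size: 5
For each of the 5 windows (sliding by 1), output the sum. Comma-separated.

[5, 16, 13, 3, 13] → sum 50
[16, 13, 3, 13, 9] → sum 54
[13, 3, 13, 9, 2] → sum 40
[3, 13, 9, 2, 17] → sum 44
[13, 9, 2, 17, 20] → sum 61

50, 54, 40, 44, 61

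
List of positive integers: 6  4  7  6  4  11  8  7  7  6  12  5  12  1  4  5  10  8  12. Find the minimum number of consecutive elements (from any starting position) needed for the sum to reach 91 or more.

add 6: running sum 6 < 91
add 4: running sum 10 < 91
add 7: running sum 17 < 91
add 6: running sum 23 < 91
add 4: running sum 27 < 91
add 11: running sum 38 < 91
add 8: running sum 46 < 91
add 7: running sum 53 < 91
add 7: running sum 60 < 91
add 6: running sum 66 < 91
add 12: running sum 78 < 91
add 5: running sum 83 < 91
add 12: shortest ending here [6, 4, 7, 6, 4, 11, 8, 7, 7, 6, 12, 5, 12] sum 95, len 13
add 1: shortest ending here [6, 4, 7, 6, 4, 11, 8, 7, 7, 6, 12, 5, 12, 1] sum 96, len 14
add 4: shortest ending here [4, 7, 6, 4, 11, 8, 7, 7, 6, 12, 5, 12, 1, 4] sum 94, len 14
add 5: shortest ending here [7, 6, 4, 11, 8, 7, 7, 6, 12, 5, 12, 1, 4, 5] sum 95, len 14
add 10: shortest ending here [4, 11, 8, 7, 7, 6, 12, 5, 12, 1, 4, 5, 10] sum 92, len 13
add 8: shortest ending here [11, 8, 7, 7, 6, 12, 5, 12, 1, 4, 5, 10, 8] sum 96, len 13
add 12: shortest ending here [8, 7, 7, 6, 12, 5, 12, 1, 4, 5, 10, 8, 12] sum 97, len 13
Shortest qualifying length: 13.

13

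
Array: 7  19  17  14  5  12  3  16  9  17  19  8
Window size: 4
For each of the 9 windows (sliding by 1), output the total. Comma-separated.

[7, 19, 17, 14] → sum 57
[19, 17, 14, 5] → sum 55
[17, 14, 5, 12] → sum 48
[14, 5, 12, 3] → sum 34
[5, 12, 3, 16] → sum 36
[12, 3, 16, 9] → sum 40
[3, 16, 9, 17] → sum 45
[16, 9, 17, 19] → sum 61
[9, 17, 19, 8] → sum 53

57, 55, 48, 34, 36, 40, 45, 61, 53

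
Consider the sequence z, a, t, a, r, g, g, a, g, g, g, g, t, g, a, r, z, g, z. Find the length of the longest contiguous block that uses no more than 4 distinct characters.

Extend right; when distinct count exceeds 4, shrink from the left:
[z] 1 distinct, len 1
[z, a] 2 distinct, len 2
[z, a, t] 3 distinct, len 3
[z, a, t, a] 3 distinct, len 4
[z, a, t, a, r] 4 distinct, len 5
[a, t, a, r, g] 4 distinct, len 5
[a, t, a, r, g, g] 4 distinct, len 6
[a, t, a, r, g, g, a] 4 distinct, len 7
[a, t, a, r, g, g, a, g] 4 distinct, len 8
[a, t, a, r, g, g, a, g, g] 4 distinct, len 9
[a, t, a, r, g, g, a, g, g, g] 4 distinct, len 10
[a, t, a, r, g, g, a, g, g, g, g] 4 distinct, len 11
[a, t, a, r, g, g, a, g, g, g, g, t] 4 distinct, len 12
[a, t, a, r, g, g, a, g, g, g, g, t, g] 4 distinct, len 13
[a, t, a, r, g, g, a, g, g, g, g, t, g, a] 4 distinct, len 14
[a, t, a, r, g, g, a, g, g, g, g, t, g, a, r] 4 distinct, len 15
[g, a, r, z] 4 distinct, len 4
[g, a, r, z, g] 4 distinct, len 5
[g, a, r, z, g, z] 4 distinct, len 6
Longest length with ≤4 distinct: 15.

15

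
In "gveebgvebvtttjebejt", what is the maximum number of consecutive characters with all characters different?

4

[g] len 1
[g, v] len 2
[g, v, e] len 3
[e] len 1
[e, b] len 2
[e, b, g] len 3
[e, b, g, v] len 4
[b, g, v, e] len 4
[g, v, e, b] len 4
[e, b, v] len 3
[e, b, v, t] len 4
[t] len 1
[t] len 1
[t, j] len 2
[t, j, e] len 3
[t, j, e, b] len 4
[b, e] len 2
[b, e, j] len 3
[b, e, j, t] len 4
Longest all-distinct length: 4.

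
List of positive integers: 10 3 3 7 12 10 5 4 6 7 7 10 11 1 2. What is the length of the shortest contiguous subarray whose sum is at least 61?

add 10: running sum 10 < 61
add 3: running sum 13 < 61
add 3: running sum 16 < 61
add 7: running sum 23 < 61
add 12: running sum 35 < 61
add 10: running sum 45 < 61
add 5: running sum 50 < 61
add 4: running sum 54 < 61
add 6: running sum 60 < 61
add 7: shortest ending here [10, 3, 3, 7, 12, 10, 5, 4, 6, 7] sum 67, len 10
add 7: shortest ending here [3, 7, 12, 10, 5, 4, 6, 7, 7] sum 61, len 9
add 10: shortest ending here [12, 10, 5, 4, 6, 7, 7, 10] sum 61, len 8
add 11: shortest ending here [12, 10, 5, 4, 6, 7, 7, 10, 11] sum 72, len 9
add 1: shortest ending here [10, 5, 4, 6, 7, 7, 10, 11, 1] sum 61, len 9
add 2: shortest ending here [10, 5, 4, 6, 7, 7, 10, 11, 1, 2] sum 63, len 10
Shortest qualifying length: 8.

8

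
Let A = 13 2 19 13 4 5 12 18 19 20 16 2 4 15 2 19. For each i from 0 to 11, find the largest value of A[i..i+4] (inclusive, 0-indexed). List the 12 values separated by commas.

19, 19, 19, 18, 19, 20, 20, 20, 20, 20, 16, 19

Sliding a size-5 window across the 16 values:
(13, 2, 19, 13, 4) → max 19
(2, 19, 13, 4, 5) → max 19
(19, 13, 4, 5, 12) → max 19
(13, 4, 5, 12, 18) → max 18
(4, 5, 12, 18, 19) → max 19
(5, 12, 18, 19, 20) → max 20
(12, 18, 19, 20, 16) → max 20
(18, 19, 20, 16, 2) → max 20
(19, 20, 16, 2, 4) → max 20
(20, 16, 2, 4, 15) → max 20
(16, 2, 4, 15, 2) → max 16
(2, 4, 15, 2, 19) → max 19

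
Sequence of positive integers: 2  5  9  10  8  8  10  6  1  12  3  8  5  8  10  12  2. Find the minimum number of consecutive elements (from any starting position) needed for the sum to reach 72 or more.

add 2: running sum 2 < 72
add 5: running sum 7 < 72
add 9: running sum 16 < 72
add 10: running sum 26 < 72
add 8: running sum 34 < 72
add 8: running sum 42 < 72
add 10: running sum 52 < 72
add 6: running sum 58 < 72
add 1: running sum 59 < 72
add 12: running sum 71 < 72
end 10: [5, 9, 10, 8, 8, 10, 6, 1, 12, 3] sum 72, len 10
end 11: [9, 10, 8, 8, 10, 6, 1, 12, 3, 8] sum 75, len 10
end 12: [9, 10, 8, 8, 10, 6, 1, 12, 3, 8, 5] sum 80, len 11
end 13: [10, 8, 8, 10, 6, 1, 12, 3, 8, 5, 8] sum 79, len 11
end 14: [8, 8, 10, 6, 1, 12, 3, 8, 5, 8, 10] sum 79, len 11
end 15: [10, 6, 1, 12, 3, 8, 5, 8, 10, 12] sum 75, len 10
end 16: [10, 6, 1, 12, 3, 8, 5, 8, 10, 12, 2] sum 77, len 11
Shortest qualifying length: 10.

10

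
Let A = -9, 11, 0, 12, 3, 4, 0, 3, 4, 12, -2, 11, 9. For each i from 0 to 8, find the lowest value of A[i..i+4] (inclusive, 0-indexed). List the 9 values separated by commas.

-9, 0, 0, 0, 0, 0, -2, -2, -2

(-9, 11, 0, 12, 3) → min -9
(11, 0, 12, 3, 4) → min 0
(0, 12, 3, 4, 0) → min 0
(12, 3, 4, 0, 3) → min 0
(3, 4, 0, 3, 4) → min 0
(4, 0, 3, 4, 12) → min 0
(0, 3, 4, 12, -2) → min -2
(3, 4, 12, -2, 11) → min -2
(4, 12, -2, 11, 9) → min -2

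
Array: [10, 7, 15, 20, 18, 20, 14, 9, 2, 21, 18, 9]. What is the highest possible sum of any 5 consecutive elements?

(10, 7, 15, 20, 18) → sum 70
(7, 15, 20, 18, 20) → sum 80
(15, 20, 18, 20, 14) → sum 87
(20, 18, 20, 14, 9) → sum 81
(18, 20, 14, 9, 2) → sum 63
(20, 14, 9, 2, 21) → sum 66
(14, 9, 2, 21, 18) → sum 64
(9, 2, 21, 18, 9) → sum 59
Highest of these is 87.

87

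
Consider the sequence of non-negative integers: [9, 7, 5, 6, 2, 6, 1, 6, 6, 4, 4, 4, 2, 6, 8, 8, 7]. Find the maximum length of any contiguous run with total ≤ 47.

11

[9] sum 9 len 1
[9, 7] sum 16 len 2
[9, 7, 5] sum 21 len 3
[9, 7, 5, 6] sum 27 len 4
[9, 7, 5, 6, 2] sum 29 len 5
[9, 7, 5, 6, 2, 6] sum 35 len 6
[9, 7, 5, 6, 2, 6, 1] sum 36 len 7
[9, 7, 5, 6, 2, 6, 1, 6] sum 42 len 8
[7, 5, 6, 2, 6, 1, 6, 6] sum 39 len 8
[7, 5, 6, 2, 6, 1, 6, 6, 4] sum 43 len 9
[7, 5, 6, 2, 6, 1, 6, 6, 4, 4] sum 47 len 10
[5, 6, 2, 6, 1, 6, 6, 4, 4, 4] sum 44 len 10
[5, 6, 2, 6, 1, 6, 6, 4, 4, 4, 2] sum 46 len 11
[6, 2, 6, 1, 6, 6, 4, 4, 4, 2, 6] sum 47 len 11
[6, 1, 6, 6, 4, 4, 4, 2, 6, 8] sum 47 len 10
[6, 4, 4, 4, 2, 6, 8, 8] sum 42 len 8
[4, 4, 4, 2, 6, 8, 8, 7] sum 43 len 8
Longest length seen: 11.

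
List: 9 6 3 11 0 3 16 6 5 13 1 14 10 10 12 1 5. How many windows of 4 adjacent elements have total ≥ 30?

(9, 6, 3, 11) → sum 29
(6, 3, 11, 0) → sum 20
(3, 11, 0, 3) → sum 17
(11, 0, 3, 16) → sum 30  ≥ 30 ✓
(0, 3, 16, 6) → sum 25
(3, 16, 6, 5) → sum 30  ≥ 30 ✓
(16, 6, 5, 13) → sum 40  ≥ 30 ✓
(6, 5, 13, 1) → sum 25
(5, 13, 1, 14) → sum 33  ≥ 30 ✓
(13, 1, 14, 10) → sum 38  ≥ 30 ✓
(1, 14, 10, 10) → sum 35  ≥ 30 ✓
(14, 10, 10, 12) → sum 46  ≥ 30 ✓
(10, 10, 12, 1) → sum 33  ≥ 30 ✓
(10, 12, 1, 5) → sum 28
8 windows satisfy the condition.

8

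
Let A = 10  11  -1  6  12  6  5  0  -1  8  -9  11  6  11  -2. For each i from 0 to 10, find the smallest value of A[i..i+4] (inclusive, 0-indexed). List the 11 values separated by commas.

-1, -1, -1, 0, -1, -1, -9, -9, -9, -9, -9

[10, 11, -1, 6, 12] → min -1
[11, -1, 6, 12, 6] → min -1
[-1, 6, 12, 6, 5] → min -1
[6, 12, 6, 5, 0] → min 0
[12, 6, 5, 0, -1] → min -1
[6, 5, 0, -1, 8] → min -1
[5, 0, -1, 8, -9] → min -9
[0, -1, 8, -9, 11] → min -9
[-1, 8, -9, 11, 6] → min -9
[8, -9, 11, 6, 11] → min -9
[-9, 11, 6, 11, -2] → min -9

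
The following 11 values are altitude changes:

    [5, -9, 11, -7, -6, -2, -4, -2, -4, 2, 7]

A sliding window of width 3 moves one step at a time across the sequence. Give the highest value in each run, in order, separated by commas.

5 -9 11 → max 11
-9 11 -7 → max 11
11 -7 -6 → max 11
-7 -6 -2 → max -2
-6 -2 -4 → max -2
-2 -4 -2 → max -2
-4 -2 -4 → max -2
-2 -4 2 → max 2
-4 2 7 → max 7

11, 11, 11, -2, -2, -2, -2, 2, 7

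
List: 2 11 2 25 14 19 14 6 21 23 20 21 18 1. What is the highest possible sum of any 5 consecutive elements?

103

(2, 11, 2, 25, 14) → sum 54
(11, 2, 25, 14, 19) → sum 71
(2, 25, 14, 19, 14) → sum 74
(25, 14, 19, 14, 6) → sum 78
(14, 19, 14, 6, 21) → sum 74
(19, 14, 6, 21, 23) → sum 83
(14, 6, 21, 23, 20) → sum 84
(6, 21, 23, 20, 21) → sum 91
(21, 23, 20, 21, 18) → sum 103
(23, 20, 21, 18, 1) → sum 83
Highest of these is 103.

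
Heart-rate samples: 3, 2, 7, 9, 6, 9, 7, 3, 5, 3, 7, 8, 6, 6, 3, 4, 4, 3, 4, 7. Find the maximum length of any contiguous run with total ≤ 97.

Extend to the right; shrink from the left whenever the sum exceeds 97:
→ 3: sum 3, len 1
→ 2: sum 5, len 2
→ 7: sum 12, len 3
→ 9: sum 21, len 4
→ 6: sum 27, len 5
→ 9: sum 36, len 6
→ 7: sum 43, len 7
→ 3: sum 46, len 8
→ 5: sum 51, len 9
→ 3: sum 54, len 10
→ 7: sum 61, len 11
→ 8: sum 69, len 12
→ 6: sum 75, len 13
→ 6: sum 81, len 14
→ 3: sum 84, len 15
→ 4: sum 88, len 16
→ 4: sum 92, len 17
→ 3: sum 95, len 18
→ 4 (dropped 3): sum 96, len 18
→ 7 (dropped 2, 7): sum 94, len 17
Longest length seen: 18.

18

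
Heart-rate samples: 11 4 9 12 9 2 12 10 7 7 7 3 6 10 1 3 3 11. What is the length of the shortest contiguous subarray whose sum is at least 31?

4

add 11: running sum 11 < 31
add 4: running sum 15 < 31
add 9: running sum 24 < 31
add 12: shortest ending here [11, 4, 9, 12] sum 36, len 4
add 9: shortest ending here [4, 9, 12, 9] sum 34, len 4
add 2: shortest ending here [9, 12, 9, 2] sum 32, len 4
add 12: shortest ending here [12, 9, 2, 12] sum 35, len 4
add 10: shortest ending here [9, 2, 12, 10] sum 33, len 4
add 7: shortest ending here [2, 12, 10, 7] sum 31, len 4
add 7: shortest ending here [12, 10, 7, 7] sum 36, len 4
add 7: shortest ending here [10, 7, 7, 7] sum 31, len 4
add 3: shortest ending here [10, 7, 7, 7, 3] sum 34, len 5
add 6: shortest ending here [10, 7, 7, 7, 3, 6] sum 40, len 6
add 10: shortest ending here [7, 7, 3, 6, 10] sum 33, len 5
add 1: shortest ending here [7, 7, 3, 6, 10, 1] sum 34, len 6
add 3: shortest ending here [7, 7, 3, 6, 10, 1, 3] sum 37, len 7
add 3: shortest ending here [7, 3, 6, 10, 1, 3, 3] sum 33, len 7
add 11: shortest ending here [6, 10, 1, 3, 3, 11] sum 34, len 6
Shortest qualifying length: 4.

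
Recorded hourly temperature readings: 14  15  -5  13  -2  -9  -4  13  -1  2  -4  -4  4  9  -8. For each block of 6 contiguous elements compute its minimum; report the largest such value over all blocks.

-4

Window mins for each of the 10 positions:
[14, 15, -5, 13, -2, -9] → min -9
[15, -5, 13, -2, -9, -4] → min -9
[-5, 13, -2, -9, -4, 13] → min -9
[13, -2, -9, -4, 13, -1] → min -9
[-2, -9, -4, 13, -1, 2] → min -9
[-9, -4, 13, -1, 2, -4] → min -9
[-4, 13, -1, 2, -4, -4] → min -4
[13, -1, 2, -4, -4, 4] → min -4
[-1, 2, -4, -4, 4, 9] → min -4
[2, -4, -4, 4, 9, -8] → min -8
Largest of these is -4.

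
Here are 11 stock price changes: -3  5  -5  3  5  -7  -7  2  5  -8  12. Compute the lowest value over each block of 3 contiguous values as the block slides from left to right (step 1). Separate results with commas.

[-3, 5, -5] → min -5
[5, -5, 3] → min -5
[-5, 3, 5] → min -5
[3, 5, -7] → min -7
[5, -7, -7] → min -7
[-7, -7, 2] → min -7
[-7, 2, 5] → min -7
[2, 5, -8] → min -8
[5, -8, 12] → min -8

-5, -5, -5, -7, -7, -7, -7, -8, -8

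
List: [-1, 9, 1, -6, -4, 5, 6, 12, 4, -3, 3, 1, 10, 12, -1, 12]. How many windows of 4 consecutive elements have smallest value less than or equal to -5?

4

-1 9 1 -6 → min -6  ≤ -5 ✓
9 1 -6 -4 → min -6  ≤ -5 ✓
1 -6 -4 5 → min -6  ≤ -5 ✓
-6 -4 5 6 → min -6  ≤ -5 ✓
-4 5 6 12 → min -4
5 6 12 4 → min 4
6 12 4 -3 → min -3
12 4 -3 3 → min -3
4 -3 3 1 → min -3
-3 3 1 10 → min -3
3 1 10 12 → min 1
1 10 12 -1 → min -1
10 12 -1 12 → min -1
4 windows satisfy the condition.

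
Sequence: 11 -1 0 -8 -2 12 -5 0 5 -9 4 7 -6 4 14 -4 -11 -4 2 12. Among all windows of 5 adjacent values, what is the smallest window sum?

-5

(11, -1, 0, -8, -2) → sum 0
(-1, 0, -8, -2, 12) → sum 1
(0, -8, -2, 12, -5) → sum -3
(-8, -2, 12, -5, 0) → sum -3
(-2, 12, -5, 0, 5) → sum 10
(12, -5, 0, 5, -9) → sum 3
(-5, 0, 5, -9, 4) → sum -5
(0, 5, -9, 4, 7) → sum 7
(5, -9, 4, 7, -6) → sum 1
(-9, 4, 7, -6, 4) → sum 0
(4, 7, -6, 4, 14) → sum 23
(7, -6, 4, 14, -4) → sum 15
(-6, 4, 14, -4, -11) → sum -3
(4, 14, -4, -11, -4) → sum -1
(14, -4, -11, -4, 2) → sum -3
(-4, -11, -4, 2, 12) → sum -5
Smallest of these is -5.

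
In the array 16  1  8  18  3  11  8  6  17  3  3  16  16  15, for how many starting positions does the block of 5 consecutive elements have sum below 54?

9

[16, 1, 8, 18, 3] → sum 46  < 54 ✓
[1, 8, 18, 3, 11] → sum 41  < 54 ✓
[8, 18, 3, 11, 8] → sum 48  < 54 ✓
[18, 3, 11, 8, 6] → sum 46  < 54 ✓
[3, 11, 8, 6, 17] → sum 45  < 54 ✓
[11, 8, 6, 17, 3] → sum 45  < 54 ✓
[8, 6, 17, 3, 3] → sum 37  < 54 ✓
[6, 17, 3, 3, 16] → sum 45  < 54 ✓
[17, 3, 3, 16, 16] → sum 55
[3, 3, 16, 16, 15] → sum 53  < 54 ✓
9 windows satisfy the condition.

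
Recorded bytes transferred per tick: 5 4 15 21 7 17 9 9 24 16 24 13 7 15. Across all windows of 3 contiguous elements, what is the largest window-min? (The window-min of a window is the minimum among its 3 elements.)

16

(5, 4, 15) → min 4
(4, 15, 21) → min 4
(15, 21, 7) → min 7
(21, 7, 17) → min 7
(7, 17, 9) → min 7
(17, 9, 9) → min 9
(9, 9, 24) → min 9
(9, 24, 16) → min 9
(24, 16, 24) → min 16
(16, 24, 13) → min 13
(24, 13, 7) → min 7
(13, 7, 15) → min 7
Largest of these is 16.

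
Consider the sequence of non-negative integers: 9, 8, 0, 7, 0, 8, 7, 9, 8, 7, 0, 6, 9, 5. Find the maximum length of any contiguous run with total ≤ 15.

4

[9] sum 9 len 1
[8] sum 8 len 1
[8, 0] sum 8 len 2
[8, 0, 7] sum 15 len 3
[8, 0, 7, 0] sum 15 len 4
[0, 7, 0, 8] sum 15 len 4
[0, 8, 7] sum 15 len 3
[9] sum 9 len 1
[8] sum 8 len 1
[8, 7] sum 15 len 2
[8, 7, 0] sum 15 len 3
[7, 0, 6] sum 13 len 3
[0, 6, 9] sum 15 len 3
[9, 5] sum 14 len 2
Longest length seen: 4.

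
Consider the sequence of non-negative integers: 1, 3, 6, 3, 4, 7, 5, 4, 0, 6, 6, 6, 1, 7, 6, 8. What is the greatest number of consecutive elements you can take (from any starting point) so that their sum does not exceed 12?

3

add 1: [1] sum 1, len 1
add 3: [1, 3] sum 4, len 2
add 6: [1, 3, 6] sum 10, len 3
add 3: [3, 6, 3] sum 12, len 3
add 4: [3, 4] sum 7, len 2
add 7: [4, 7] sum 11, len 2
add 5: [7, 5] sum 12, len 2
add 4: [5, 4] sum 9, len 2
add 0: [5, 4, 0] sum 9, len 3
add 6: [4, 0, 6] sum 10, len 3
add 6: [0, 6, 6] sum 12, len 3
add 6: [6, 6] sum 12, len 2
add 1: [6, 1] sum 7, len 2
add 7: [1, 7] sum 8, len 2
add 6: [6] sum 6, len 1
add 8: [8] sum 8, len 1
Longest length seen: 3.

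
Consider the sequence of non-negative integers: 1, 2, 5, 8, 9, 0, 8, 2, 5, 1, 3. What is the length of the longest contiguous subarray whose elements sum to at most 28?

7

Extend to the right; shrink from the left whenever the sum exceeds 28:
[1] sum 1 len 1
[1, 2] sum 3 len 2
[1, 2, 5] sum 8 len 3
[1, 2, 5, 8] sum 16 len 4
[1, 2, 5, 8, 9] sum 25 len 5
[1, 2, 5, 8, 9, 0] sum 25 len 6
[8, 9, 0, 8] sum 25 len 4
[8, 9, 0, 8, 2] sum 27 len 5
[9, 0, 8, 2, 5] sum 24 len 5
[9, 0, 8, 2, 5, 1] sum 25 len 6
[9, 0, 8, 2, 5, 1, 3] sum 28 len 7
Longest length seen: 7.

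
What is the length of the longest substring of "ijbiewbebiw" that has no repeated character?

5

add i: [i] len 1
add j: [i, j] len 2
add b: [i, j, b] len 3
add i (repeat i, move left end past it): [j, b, i] len 3
add e: [j, b, i, e] len 4
add w: [j, b, i, e, w] len 5
add b (repeat b, move left end past it): [i, e, w, b] len 4
add e (repeat e, move left end past it): [w, b, e] len 3
add b (repeat b, move left end past it): [e, b] len 2
add i: [e, b, i] len 3
add w: [e, b, i, w] len 4
Longest all-distinct length: 5.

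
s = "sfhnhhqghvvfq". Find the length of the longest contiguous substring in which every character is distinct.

add s: [s] len 1
add f: [s, f] len 2
add h: [s, f, h] len 3
add n: [s, f, h, n] len 4
add h (repeat h, move left end past it): [n, h] len 2
add h (repeat h, move left end past it): [h] len 1
add q: [h, q] len 2
add g: [h, q, g] len 3
add h (repeat h, move left end past it): [q, g, h] len 3
add v: [q, g, h, v] len 4
add v (repeat v, move left end past it): [v] len 1
add f: [v, f] len 2
add q: [v, f, q] len 3
Longest all-distinct length: 4.

4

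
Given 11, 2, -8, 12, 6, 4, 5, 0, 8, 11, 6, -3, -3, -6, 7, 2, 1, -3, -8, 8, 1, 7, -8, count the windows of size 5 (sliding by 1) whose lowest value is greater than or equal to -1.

4

(11, 2, -8, 12, 6) → min -8
(2, -8, 12, 6, 4) → min -8
(-8, 12, 6, 4, 5) → min -8
(12, 6, 4, 5, 0) → min 0  ≥ -1 ✓
(6, 4, 5, 0, 8) → min 0  ≥ -1 ✓
(4, 5, 0, 8, 11) → min 0  ≥ -1 ✓
(5, 0, 8, 11, 6) → min 0  ≥ -1 ✓
(0, 8, 11, 6, -3) → min -3
(8, 11, 6, -3, -3) → min -3
(11, 6, -3, -3, -6) → min -6
(6, -3, -3, -6, 7) → min -6
(-3, -3, -6, 7, 2) → min -6
(-3, -6, 7, 2, 1) → min -6
(-6, 7, 2, 1, -3) → min -6
(7, 2, 1, -3, -8) → min -8
(2, 1, -3, -8, 8) → min -8
(1, -3, -8, 8, 1) → min -8
(-3, -8, 8, 1, 7) → min -8
(-8, 8, 1, 7, -8) → min -8
4 windows satisfy the condition.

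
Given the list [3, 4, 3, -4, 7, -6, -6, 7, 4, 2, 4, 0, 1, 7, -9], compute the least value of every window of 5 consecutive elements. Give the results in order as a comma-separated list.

-4, -6, -6, -6, -6, -6, -6, 0, 0, 0, -9

(3, 4, 3, -4, 7) → min -4
(4, 3, -4, 7, -6) → min -6
(3, -4, 7, -6, -6) → min -6
(-4, 7, -6, -6, 7) → min -6
(7, -6, -6, 7, 4) → min -6
(-6, -6, 7, 4, 2) → min -6
(-6, 7, 4, 2, 4) → min -6
(7, 4, 2, 4, 0) → min 0
(4, 2, 4, 0, 1) → min 0
(2, 4, 0, 1, 7) → min 0
(4, 0, 1, 7, -9) → min -9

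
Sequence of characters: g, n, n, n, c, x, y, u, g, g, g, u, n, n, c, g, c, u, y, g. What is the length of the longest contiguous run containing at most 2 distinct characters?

add g: window [g] (1 distinct), len 1
add n: window [g, n] (2 distinct), len 2
add n: window [g, n, n] (2 distinct), len 3
add n: window [g, n, n, n] (2 distinct), len 4
add c: window [n, n, n, c] (2 distinct), len 4
add x: window [c, x] (2 distinct), len 2
add y: window [x, y] (2 distinct), len 2
add u: window [y, u] (2 distinct), len 2
add g: window [u, g] (2 distinct), len 2
add g: window [u, g, g] (2 distinct), len 3
add g: window [u, g, g, g] (2 distinct), len 4
add u: window [u, g, g, g, u] (2 distinct), len 5
add n: window [u, n] (2 distinct), len 2
add n: window [u, n, n] (2 distinct), len 3
add c: window [n, n, c] (2 distinct), len 3
add g: window [c, g] (2 distinct), len 2
add c: window [c, g, c] (2 distinct), len 3
add u: window [c, u] (2 distinct), len 2
add y: window [u, y] (2 distinct), len 2
add g: window [y, g] (2 distinct), len 2
Longest length with ≤2 distinct: 5.

5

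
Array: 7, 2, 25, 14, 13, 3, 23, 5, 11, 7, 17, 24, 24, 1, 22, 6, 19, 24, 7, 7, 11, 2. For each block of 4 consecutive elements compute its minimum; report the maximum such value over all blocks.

[7, 2, 25, 14] → min 2
[2, 25, 14, 13] → min 2
[25, 14, 13, 3] → min 3
[14, 13, 3, 23] → min 3
[13, 3, 23, 5] → min 3
[3, 23, 5, 11] → min 3
[23, 5, 11, 7] → min 5
[5, 11, 7, 17] → min 5
[11, 7, 17, 24] → min 7
[7, 17, 24, 24] → min 7
[17, 24, 24, 1] → min 1
[24, 24, 1, 22] → min 1
[24, 1, 22, 6] → min 1
[1, 22, 6, 19] → min 1
[22, 6, 19, 24] → min 6
[6, 19, 24, 7] → min 6
[19, 24, 7, 7] → min 7
[24, 7, 7, 11] → min 7
[7, 7, 11, 2] → min 2
Maximum of these is 7.

7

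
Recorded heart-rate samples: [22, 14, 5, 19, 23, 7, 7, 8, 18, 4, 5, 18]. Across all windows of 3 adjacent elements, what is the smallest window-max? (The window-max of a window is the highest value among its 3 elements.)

Each size-3 window and its max:
22 14 5 → max 22
14 5 19 → max 19
5 19 23 → max 23
19 23 7 → max 23
23 7 7 → max 23
7 7 8 → max 8
7 8 18 → max 18
8 18 4 → max 18
18 4 5 → max 18
4 5 18 → max 18
Smallest of these is 8.

8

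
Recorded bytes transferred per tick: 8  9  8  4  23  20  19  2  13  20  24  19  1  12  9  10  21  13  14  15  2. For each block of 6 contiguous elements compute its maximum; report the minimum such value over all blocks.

21

8 9 8 4 23 20 → max 23
9 8 4 23 20 19 → max 23
8 4 23 20 19 2 → max 23
4 23 20 19 2 13 → max 23
23 20 19 2 13 20 → max 23
20 19 2 13 20 24 → max 24
19 2 13 20 24 19 → max 24
2 13 20 24 19 1 → max 24
13 20 24 19 1 12 → max 24
20 24 19 1 12 9 → max 24
24 19 1 12 9 10 → max 24
19 1 12 9 10 21 → max 21
1 12 9 10 21 13 → max 21
12 9 10 21 13 14 → max 21
9 10 21 13 14 15 → max 21
10 21 13 14 15 2 → max 21
Minimum of these is 21.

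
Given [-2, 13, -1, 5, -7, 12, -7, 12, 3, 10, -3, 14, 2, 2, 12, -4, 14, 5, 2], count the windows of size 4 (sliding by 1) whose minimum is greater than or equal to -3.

6

[-2, 13, -1, 5] → min -2  ≥ -3 ✓
[13, -1, 5, -7] → min -7
[-1, 5, -7, 12] → min -7
[5, -7, 12, -7] → min -7
[-7, 12, -7, 12] → min -7
[12, -7, 12, 3] → min -7
[-7, 12, 3, 10] → min -7
[12, 3, 10, -3] → min -3  ≥ -3 ✓
[3, 10, -3, 14] → min -3  ≥ -3 ✓
[10, -3, 14, 2] → min -3  ≥ -3 ✓
[-3, 14, 2, 2] → min -3  ≥ -3 ✓
[14, 2, 2, 12] → min 2  ≥ -3 ✓
[2, 2, 12, -4] → min -4
[2, 12, -4, 14] → min -4
[12, -4, 14, 5] → min -4
[-4, 14, 5, 2] → min -4
6 windows satisfy the condition.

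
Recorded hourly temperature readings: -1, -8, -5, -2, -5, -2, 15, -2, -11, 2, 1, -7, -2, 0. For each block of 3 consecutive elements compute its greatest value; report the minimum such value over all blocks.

-2

(-1, -8, -5) → max -1
(-8, -5, -2) → max -2
(-5, -2, -5) → max -2
(-2, -5, -2) → max -2
(-5, -2, 15) → max 15
(-2, 15, -2) → max 15
(15, -2, -11) → max 15
(-2, -11, 2) → max 2
(-11, 2, 1) → max 2
(2, 1, -7) → max 2
(1, -7, -2) → max 1
(-7, -2, 0) → max 0
Minimum of these is -2.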